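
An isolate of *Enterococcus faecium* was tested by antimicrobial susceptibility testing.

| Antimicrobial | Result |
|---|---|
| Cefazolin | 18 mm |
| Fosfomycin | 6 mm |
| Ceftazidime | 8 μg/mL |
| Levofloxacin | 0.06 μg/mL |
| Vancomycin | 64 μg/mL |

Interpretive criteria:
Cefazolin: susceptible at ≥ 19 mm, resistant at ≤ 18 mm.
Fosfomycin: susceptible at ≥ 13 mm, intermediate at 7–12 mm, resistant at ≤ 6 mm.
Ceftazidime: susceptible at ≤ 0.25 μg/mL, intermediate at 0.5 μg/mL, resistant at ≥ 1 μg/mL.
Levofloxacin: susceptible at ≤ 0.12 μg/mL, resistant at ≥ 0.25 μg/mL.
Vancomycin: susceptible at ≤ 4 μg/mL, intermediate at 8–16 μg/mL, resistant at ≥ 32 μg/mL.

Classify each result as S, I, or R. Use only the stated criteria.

Cefazolin: 18 mm is ≤ 18 mm → R
Fosfomycin (6 mm) ≤ 6 mm → resistant
Ceftazidime (8 μg/mL) ≥ 1 μg/mL → resistant
Levofloxacin: 0.06 μg/mL is ≤ 0.12 μg/mL ⇒ susceptible
Vancomycin (64 μg/mL) ≥ 32 μg/mL ⇒ R

R, R, R, S, R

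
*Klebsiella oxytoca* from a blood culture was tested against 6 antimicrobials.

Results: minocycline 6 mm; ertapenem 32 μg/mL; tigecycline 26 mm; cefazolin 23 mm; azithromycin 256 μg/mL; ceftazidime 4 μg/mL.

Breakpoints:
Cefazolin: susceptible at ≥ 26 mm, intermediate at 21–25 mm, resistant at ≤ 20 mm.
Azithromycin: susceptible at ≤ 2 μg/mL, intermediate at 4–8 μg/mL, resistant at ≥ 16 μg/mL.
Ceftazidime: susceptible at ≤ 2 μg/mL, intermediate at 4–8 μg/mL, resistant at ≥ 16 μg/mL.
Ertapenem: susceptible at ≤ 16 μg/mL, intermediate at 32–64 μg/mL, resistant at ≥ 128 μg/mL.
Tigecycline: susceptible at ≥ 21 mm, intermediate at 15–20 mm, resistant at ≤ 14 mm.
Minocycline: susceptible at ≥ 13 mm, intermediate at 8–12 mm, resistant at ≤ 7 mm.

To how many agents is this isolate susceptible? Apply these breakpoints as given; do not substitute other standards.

Minocycline: 6 mm is ≤ 7 mm → Resistant
Ertapenem 32 μg/mL: in 32–64 μg/mL → Intermediate
Tigecycline (26 mm) ≥ 21 mm ⇒ Susceptible
Cefazolin (23 mm) in 21–25 mm ⇒ intermediate
Azithromycin: 256 μg/mL is ≥ 16 μg/mL — Resistant
Ceftazidime 4 μg/mL: in 4–8 μg/mL ⇒ I
Susceptible: 1

1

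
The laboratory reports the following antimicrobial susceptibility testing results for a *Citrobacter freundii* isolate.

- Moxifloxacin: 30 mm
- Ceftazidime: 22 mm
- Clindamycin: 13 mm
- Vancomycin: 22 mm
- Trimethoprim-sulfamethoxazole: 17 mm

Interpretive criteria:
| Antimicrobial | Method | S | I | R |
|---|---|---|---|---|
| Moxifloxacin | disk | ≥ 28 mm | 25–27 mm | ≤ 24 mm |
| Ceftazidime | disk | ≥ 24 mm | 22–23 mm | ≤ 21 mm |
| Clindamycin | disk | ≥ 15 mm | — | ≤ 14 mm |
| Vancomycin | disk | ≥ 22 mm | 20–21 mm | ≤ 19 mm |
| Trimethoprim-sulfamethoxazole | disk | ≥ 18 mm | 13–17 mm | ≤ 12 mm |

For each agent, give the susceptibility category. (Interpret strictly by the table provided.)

S, I, R, S, I

Moxifloxacin: 30 mm is ≥ 28 mm → S
Ceftazidime (22 mm) in 22–23 mm ⇒ I
Clindamycin 13 mm: ≤ 14 mm → resistant
Vancomycin 22 mm: ≥ 22 mm — S
Trimethoprim-sulfamethoxazole (17 mm) in 13–17 mm — I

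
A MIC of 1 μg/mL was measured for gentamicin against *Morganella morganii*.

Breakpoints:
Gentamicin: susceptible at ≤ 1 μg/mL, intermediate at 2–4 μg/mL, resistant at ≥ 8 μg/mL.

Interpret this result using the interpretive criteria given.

Susceptible

Gentamicin: 1 μg/mL is ≤ 1 μg/mL → Susceptible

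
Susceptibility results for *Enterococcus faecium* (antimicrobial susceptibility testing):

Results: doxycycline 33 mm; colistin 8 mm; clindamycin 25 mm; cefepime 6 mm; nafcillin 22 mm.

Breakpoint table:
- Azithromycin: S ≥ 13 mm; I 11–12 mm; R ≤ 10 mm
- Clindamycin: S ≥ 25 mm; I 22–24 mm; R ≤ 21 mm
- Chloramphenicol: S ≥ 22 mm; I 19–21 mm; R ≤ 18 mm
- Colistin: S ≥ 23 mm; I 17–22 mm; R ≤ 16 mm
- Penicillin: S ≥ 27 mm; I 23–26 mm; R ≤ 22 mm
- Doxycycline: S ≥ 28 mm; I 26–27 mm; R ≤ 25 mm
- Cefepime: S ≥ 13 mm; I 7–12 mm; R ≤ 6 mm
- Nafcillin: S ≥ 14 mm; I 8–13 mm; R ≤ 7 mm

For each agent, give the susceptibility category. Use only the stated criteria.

Doxycycline: 33 mm is ≥ 28 mm → S
Colistin: 8 mm is ≤ 16 mm — resistant
Clindamycin 25 mm: ≥ 25 mm → S
Cefepime: 6 mm is ≤ 6 mm — Resistant
Nafcillin: 22 mm is ≥ 14 mm → susceptible

S, R, S, R, S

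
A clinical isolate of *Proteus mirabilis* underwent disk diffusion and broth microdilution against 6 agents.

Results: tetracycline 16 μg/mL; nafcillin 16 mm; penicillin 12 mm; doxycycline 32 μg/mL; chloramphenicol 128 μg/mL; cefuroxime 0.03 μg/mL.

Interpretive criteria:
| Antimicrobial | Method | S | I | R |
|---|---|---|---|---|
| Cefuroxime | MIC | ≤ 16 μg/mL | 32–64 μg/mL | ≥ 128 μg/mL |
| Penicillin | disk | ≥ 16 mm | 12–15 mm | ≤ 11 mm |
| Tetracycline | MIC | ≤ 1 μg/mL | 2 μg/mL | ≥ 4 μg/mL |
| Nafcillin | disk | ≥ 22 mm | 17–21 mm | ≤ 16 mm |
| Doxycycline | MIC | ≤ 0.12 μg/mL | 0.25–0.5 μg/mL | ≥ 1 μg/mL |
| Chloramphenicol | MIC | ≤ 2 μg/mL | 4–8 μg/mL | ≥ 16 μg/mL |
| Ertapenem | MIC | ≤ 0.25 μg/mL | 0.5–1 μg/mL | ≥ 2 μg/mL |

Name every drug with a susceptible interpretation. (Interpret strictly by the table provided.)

Tetracycline: 16 μg/mL is ≥ 4 μg/mL → R
Nafcillin (16 mm) ≤ 16 mm ⇒ R
Penicillin 12 mm: in 12–15 mm — Intermediate
Doxycycline: 32 μg/mL is ≥ 1 μg/mL — Resistant
Chloramphenicol (128 μg/mL) ≥ 16 μg/mL — resistant
Cefuroxime: 0.03 μg/mL is ≤ 16 μg/mL ⇒ Susceptible

cefuroxime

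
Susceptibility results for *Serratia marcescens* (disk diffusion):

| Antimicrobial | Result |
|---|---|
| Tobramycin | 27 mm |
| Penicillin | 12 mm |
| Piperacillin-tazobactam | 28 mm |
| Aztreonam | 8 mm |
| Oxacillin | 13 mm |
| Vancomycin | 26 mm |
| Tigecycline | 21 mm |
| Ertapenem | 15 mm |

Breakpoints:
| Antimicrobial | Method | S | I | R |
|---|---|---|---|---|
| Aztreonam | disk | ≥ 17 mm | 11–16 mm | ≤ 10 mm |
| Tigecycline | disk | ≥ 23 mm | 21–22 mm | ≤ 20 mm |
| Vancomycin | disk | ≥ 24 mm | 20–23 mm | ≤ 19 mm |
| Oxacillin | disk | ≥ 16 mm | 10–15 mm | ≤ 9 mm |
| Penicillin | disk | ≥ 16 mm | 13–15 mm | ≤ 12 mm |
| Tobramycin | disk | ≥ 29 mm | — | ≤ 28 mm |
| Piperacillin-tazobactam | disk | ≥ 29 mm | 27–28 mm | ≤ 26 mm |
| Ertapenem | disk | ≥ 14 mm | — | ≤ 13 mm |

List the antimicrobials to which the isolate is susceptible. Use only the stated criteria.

Tobramycin (27 mm) ≤ 28 mm ⇒ R
Penicillin 12 mm: ≤ 12 mm — resistant
Piperacillin-tazobactam: 28 mm is in 27–28 mm → I
Aztreonam (8 mm) ≤ 10 mm — resistant
Oxacillin 13 mm: in 10–15 mm → I
Vancomycin 26 mm: ≥ 24 mm → susceptible
Tigecycline: 21 mm is in 21–22 mm → Intermediate
Ertapenem: 15 mm is ≥ 14 mm → Susceptible

vancomycin, ertapenem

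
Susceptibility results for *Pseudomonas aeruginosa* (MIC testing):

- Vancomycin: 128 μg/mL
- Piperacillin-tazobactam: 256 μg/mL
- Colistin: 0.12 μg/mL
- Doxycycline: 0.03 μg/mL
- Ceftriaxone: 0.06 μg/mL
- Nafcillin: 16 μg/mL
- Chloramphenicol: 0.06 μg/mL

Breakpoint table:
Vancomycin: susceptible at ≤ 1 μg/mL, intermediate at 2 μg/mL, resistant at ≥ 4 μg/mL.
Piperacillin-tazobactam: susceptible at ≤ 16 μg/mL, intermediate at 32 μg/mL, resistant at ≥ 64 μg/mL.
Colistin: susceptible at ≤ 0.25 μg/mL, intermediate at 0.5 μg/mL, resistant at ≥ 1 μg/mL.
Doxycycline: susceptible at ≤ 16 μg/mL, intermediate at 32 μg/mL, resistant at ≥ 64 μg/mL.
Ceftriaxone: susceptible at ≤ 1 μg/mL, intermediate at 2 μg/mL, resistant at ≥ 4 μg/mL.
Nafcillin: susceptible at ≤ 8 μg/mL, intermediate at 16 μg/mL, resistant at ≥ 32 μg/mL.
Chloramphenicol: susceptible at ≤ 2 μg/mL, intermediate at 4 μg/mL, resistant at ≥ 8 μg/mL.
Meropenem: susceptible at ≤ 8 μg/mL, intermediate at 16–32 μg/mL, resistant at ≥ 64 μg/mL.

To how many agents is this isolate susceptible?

Vancomycin (128 μg/mL) ≥ 4 μg/mL → Resistant
Piperacillin-tazobactam 256 μg/mL: ≥ 64 μg/mL — R
Colistin 0.12 μg/mL: ≤ 0.25 μg/mL ⇒ susceptible
Doxycycline (0.03 μg/mL) ≤ 16 μg/mL → S
Ceftriaxone: 0.06 μg/mL is ≤ 1 μg/mL → Susceptible
Nafcillin (16 μg/mL) = 16 μg/mL → Intermediate
Chloramphenicol 0.06 μg/mL: ≤ 2 μg/mL — S
Susceptible: 4

4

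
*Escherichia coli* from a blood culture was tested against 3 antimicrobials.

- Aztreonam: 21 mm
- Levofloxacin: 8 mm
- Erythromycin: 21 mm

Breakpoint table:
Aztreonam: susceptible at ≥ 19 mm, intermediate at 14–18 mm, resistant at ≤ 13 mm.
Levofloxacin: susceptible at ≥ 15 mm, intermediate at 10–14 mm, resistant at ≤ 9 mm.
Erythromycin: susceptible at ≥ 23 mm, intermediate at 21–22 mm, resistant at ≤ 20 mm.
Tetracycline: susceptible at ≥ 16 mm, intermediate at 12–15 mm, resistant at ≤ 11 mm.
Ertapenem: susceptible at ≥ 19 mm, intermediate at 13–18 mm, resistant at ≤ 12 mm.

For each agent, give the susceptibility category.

Aztreonam 21 mm: ≥ 19 mm — susceptible
Levofloxacin 8 mm: ≤ 9 mm ⇒ Resistant
Erythromycin: 21 mm is in 21–22 mm ⇒ intermediate

S, R, I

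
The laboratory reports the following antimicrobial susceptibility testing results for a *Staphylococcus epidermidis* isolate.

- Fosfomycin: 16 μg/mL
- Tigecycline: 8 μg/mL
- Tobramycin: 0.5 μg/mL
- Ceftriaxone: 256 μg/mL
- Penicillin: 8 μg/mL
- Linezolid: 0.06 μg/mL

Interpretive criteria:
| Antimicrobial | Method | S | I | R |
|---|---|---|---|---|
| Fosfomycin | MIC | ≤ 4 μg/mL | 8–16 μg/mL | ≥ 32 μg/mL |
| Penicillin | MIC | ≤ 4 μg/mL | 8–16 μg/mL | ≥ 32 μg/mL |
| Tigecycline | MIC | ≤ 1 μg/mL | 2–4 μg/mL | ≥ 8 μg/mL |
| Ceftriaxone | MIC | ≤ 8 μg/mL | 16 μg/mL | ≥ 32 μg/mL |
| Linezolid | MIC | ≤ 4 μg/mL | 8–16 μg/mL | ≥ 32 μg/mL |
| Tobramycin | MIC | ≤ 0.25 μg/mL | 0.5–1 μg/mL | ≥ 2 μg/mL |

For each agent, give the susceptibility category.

I, R, I, R, I, S

Fosfomycin 16 μg/mL: in 8–16 μg/mL → Intermediate
Tigecycline (8 μg/mL) ≥ 8 μg/mL ⇒ Resistant
Tobramycin 0.5 μg/mL: in 0.5–1 μg/mL — Intermediate
Ceftriaxone (256 μg/mL) ≥ 32 μg/mL ⇒ R
Penicillin: 8 μg/mL is in 8–16 μg/mL — Intermediate
Linezolid 0.06 μg/mL: ≤ 4 μg/mL → Susceptible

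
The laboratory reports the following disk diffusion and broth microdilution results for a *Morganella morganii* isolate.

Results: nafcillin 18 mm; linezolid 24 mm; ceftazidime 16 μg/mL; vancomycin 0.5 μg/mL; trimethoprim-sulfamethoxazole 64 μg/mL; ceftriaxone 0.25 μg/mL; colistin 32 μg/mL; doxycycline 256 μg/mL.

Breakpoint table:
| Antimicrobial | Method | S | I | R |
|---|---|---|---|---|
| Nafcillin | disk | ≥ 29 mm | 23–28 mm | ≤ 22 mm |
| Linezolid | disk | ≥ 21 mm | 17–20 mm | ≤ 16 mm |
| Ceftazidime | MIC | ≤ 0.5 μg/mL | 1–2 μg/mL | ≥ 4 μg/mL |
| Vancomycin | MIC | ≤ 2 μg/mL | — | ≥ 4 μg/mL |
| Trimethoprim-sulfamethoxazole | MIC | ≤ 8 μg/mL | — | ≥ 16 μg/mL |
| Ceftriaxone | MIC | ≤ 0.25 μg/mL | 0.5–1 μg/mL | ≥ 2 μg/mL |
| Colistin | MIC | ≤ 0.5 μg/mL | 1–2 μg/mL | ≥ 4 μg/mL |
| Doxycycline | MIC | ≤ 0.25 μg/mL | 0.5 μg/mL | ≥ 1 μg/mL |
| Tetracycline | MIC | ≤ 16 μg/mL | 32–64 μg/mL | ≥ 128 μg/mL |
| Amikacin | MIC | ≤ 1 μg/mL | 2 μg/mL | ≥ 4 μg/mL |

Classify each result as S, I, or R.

R, S, R, S, R, S, R, R

Nafcillin: 18 mm is ≤ 22 mm — resistant
Linezolid (24 mm) ≥ 21 mm — Susceptible
Ceftazidime: 16 μg/mL is ≥ 4 μg/mL → resistant
Vancomycin 0.5 μg/mL: ≤ 2 μg/mL ⇒ susceptible
Trimethoprim-sulfamethoxazole (64 μg/mL) ≥ 16 μg/mL ⇒ Resistant
Ceftriaxone (0.25 μg/mL) ≤ 0.25 μg/mL → Susceptible
Colistin (32 μg/mL) ≥ 4 μg/mL — resistant
Doxycycline (256 μg/mL) ≥ 1 μg/mL — Resistant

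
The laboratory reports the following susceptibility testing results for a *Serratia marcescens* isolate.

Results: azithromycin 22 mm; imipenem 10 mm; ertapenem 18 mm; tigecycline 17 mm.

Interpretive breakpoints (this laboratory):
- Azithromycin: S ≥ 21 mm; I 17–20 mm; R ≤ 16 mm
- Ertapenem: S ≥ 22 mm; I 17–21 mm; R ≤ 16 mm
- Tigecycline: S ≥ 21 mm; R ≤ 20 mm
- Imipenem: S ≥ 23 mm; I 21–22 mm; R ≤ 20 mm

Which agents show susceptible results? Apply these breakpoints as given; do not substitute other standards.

azithromycin

Azithromycin: 22 mm is ≥ 21 mm — susceptible
Imipenem 10 mm: ≤ 20 mm → Resistant
Ertapenem 18 mm: in 17–21 mm — Intermediate
Tigecycline: 17 mm is ≤ 20 mm → R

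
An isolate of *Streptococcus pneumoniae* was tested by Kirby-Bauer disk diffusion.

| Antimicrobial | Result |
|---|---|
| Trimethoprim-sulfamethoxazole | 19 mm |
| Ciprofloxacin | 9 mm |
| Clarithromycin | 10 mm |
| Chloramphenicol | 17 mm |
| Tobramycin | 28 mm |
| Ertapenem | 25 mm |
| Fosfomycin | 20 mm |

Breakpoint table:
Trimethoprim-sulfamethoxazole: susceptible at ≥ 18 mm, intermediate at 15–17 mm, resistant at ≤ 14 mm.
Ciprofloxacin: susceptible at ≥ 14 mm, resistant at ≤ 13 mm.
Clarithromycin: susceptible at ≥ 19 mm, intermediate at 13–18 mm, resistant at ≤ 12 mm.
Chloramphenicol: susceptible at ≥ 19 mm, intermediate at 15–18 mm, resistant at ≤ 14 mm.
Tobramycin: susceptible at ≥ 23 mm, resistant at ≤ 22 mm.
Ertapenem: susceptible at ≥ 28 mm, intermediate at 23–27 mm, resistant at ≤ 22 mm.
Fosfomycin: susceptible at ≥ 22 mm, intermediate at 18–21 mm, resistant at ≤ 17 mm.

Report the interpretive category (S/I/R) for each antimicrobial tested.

Trimethoprim-sulfamethoxazole 19 mm: ≥ 18 mm ⇒ susceptible
Ciprofloxacin 9 mm: ≤ 13 mm ⇒ Resistant
Clarithromycin (10 mm) ≤ 12 mm — resistant
Chloramphenicol (17 mm) in 15–18 mm → intermediate
Tobramycin 28 mm: ≥ 23 mm ⇒ Susceptible
Ertapenem 25 mm: in 23–27 mm ⇒ Intermediate
Fosfomycin 20 mm: in 18–21 mm ⇒ intermediate

S, R, R, I, S, I, I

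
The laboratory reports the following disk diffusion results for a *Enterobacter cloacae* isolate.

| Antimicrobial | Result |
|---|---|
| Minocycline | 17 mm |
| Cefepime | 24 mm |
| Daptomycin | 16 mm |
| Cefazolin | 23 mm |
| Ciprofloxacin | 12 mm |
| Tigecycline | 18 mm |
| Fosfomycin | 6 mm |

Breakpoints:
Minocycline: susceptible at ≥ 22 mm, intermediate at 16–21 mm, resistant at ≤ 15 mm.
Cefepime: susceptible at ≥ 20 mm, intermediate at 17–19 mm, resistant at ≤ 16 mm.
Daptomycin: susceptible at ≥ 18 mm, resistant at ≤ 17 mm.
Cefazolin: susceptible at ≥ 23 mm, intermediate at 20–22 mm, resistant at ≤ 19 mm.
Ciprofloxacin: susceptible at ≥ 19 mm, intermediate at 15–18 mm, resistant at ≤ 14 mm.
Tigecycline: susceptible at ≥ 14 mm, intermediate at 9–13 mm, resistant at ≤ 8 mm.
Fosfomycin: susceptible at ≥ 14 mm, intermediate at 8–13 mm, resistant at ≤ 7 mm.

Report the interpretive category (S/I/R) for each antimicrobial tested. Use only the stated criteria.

I, S, R, S, R, S, R

Minocycline: 17 mm is in 16–21 mm ⇒ Intermediate
Cefepime 24 mm: ≥ 20 mm — Susceptible
Daptomycin: 16 mm is ≤ 17 mm → Resistant
Cefazolin (23 mm) ≥ 23 mm ⇒ S
Ciprofloxacin (12 mm) ≤ 14 mm ⇒ R
Tigecycline (18 mm) ≥ 14 mm ⇒ Susceptible
Fosfomycin: 6 mm is ≤ 7 mm — R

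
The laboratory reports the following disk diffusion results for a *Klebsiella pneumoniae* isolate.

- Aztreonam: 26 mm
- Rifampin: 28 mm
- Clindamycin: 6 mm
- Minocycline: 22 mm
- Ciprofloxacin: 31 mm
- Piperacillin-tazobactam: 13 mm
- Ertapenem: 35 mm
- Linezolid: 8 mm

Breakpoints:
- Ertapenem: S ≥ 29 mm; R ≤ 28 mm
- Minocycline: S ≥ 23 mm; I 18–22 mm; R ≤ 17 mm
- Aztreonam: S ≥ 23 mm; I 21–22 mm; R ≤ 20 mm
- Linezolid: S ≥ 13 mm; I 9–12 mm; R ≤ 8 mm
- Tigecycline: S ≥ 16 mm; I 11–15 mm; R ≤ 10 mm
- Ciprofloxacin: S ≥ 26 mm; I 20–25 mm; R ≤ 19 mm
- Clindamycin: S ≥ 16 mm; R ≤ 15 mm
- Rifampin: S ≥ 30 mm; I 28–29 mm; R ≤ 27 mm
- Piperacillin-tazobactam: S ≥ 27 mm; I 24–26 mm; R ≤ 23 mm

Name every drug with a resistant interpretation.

clindamycin, piperacillin-tazobactam, linezolid

Aztreonam (26 mm) ≥ 23 mm — S
Rifampin (28 mm) in 28–29 mm ⇒ I
Clindamycin (6 mm) ≤ 15 mm — Resistant
Minocycline: 22 mm is in 18–22 mm ⇒ Intermediate
Ciprofloxacin: 31 mm is ≥ 26 mm → S
Piperacillin-tazobactam: 13 mm is ≤ 23 mm ⇒ resistant
Ertapenem 35 mm: ≥ 29 mm — Susceptible
Linezolid 8 mm: ≤ 8 mm → resistant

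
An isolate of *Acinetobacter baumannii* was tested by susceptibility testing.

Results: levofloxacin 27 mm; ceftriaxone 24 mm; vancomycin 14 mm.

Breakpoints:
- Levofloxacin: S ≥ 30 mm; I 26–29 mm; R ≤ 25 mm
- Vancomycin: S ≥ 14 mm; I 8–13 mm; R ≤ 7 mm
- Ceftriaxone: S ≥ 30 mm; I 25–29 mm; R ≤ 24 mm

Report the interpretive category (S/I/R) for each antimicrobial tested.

Levofloxacin: 27 mm is in 26–29 mm ⇒ intermediate
Ceftriaxone: 24 mm is ≤ 24 mm ⇒ Resistant
Vancomycin (14 mm) ≥ 14 mm ⇒ Susceptible

I, R, S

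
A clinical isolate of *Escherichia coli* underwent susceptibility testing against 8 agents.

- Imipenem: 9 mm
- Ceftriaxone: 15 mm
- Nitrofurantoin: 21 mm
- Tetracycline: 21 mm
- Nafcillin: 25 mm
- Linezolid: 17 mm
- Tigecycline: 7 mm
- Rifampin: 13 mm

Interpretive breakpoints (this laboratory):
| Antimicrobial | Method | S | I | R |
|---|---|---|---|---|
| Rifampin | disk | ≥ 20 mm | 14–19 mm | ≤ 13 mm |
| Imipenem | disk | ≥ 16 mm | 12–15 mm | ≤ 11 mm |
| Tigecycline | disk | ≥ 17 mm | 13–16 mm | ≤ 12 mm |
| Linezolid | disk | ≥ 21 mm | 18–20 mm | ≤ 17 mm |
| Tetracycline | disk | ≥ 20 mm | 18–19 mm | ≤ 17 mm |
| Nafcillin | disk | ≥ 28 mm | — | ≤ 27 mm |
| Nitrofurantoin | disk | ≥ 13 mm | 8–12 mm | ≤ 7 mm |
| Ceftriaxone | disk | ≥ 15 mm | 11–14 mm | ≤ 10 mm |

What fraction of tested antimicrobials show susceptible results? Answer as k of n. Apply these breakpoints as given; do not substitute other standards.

Imipenem (9 mm) ≤ 11 mm → resistant
Ceftriaxone (15 mm) ≥ 15 mm — susceptible
Nitrofurantoin: 21 mm is ≥ 13 mm → susceptible
Tetracycline: 21 mm is ≥ 20 mm ⇒ S
Nafcillin (25 mm) ≤ 27 mm — resistant
Linezolid 17 mm: ≤ 17 mm — Resistant
Tigecycline (7 mm) ≤ 12 mm → Resistant
Rifampin (13 mm) ≤ 13 mm → Resistant
Susceptible: 3/8

3 of 8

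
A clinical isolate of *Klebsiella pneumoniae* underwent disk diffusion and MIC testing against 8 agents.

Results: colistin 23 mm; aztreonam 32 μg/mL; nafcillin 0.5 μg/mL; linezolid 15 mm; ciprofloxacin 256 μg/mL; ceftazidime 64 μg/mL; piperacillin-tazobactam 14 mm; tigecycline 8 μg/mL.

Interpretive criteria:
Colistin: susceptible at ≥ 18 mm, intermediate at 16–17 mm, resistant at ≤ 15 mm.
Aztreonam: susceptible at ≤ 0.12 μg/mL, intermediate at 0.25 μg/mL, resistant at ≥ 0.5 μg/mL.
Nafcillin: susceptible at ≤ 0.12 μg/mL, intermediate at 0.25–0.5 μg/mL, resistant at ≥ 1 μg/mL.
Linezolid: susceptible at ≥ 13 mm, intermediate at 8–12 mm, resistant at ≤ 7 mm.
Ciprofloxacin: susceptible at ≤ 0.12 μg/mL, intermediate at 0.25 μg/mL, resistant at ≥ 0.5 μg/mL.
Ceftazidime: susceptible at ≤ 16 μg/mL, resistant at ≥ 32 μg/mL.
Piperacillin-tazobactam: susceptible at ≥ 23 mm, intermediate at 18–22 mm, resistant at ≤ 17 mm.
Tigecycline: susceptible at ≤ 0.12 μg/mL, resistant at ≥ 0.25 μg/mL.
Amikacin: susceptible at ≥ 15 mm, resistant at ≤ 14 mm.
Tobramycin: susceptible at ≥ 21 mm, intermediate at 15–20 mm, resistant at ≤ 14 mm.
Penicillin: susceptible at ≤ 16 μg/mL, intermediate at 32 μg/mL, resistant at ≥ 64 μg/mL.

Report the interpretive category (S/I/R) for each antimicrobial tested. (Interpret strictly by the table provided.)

Colistin: 23 mm is ≥ 18 mm — Susceptible
Aztreonam (32 μg/mL) ≥ 0.5 μg/mL ⇒ R
Nafcillin (0.5 μg/mL) in 0.25–0.5 μg/mL ⇒ I
Linezolid: 15 mm is ≥ 13 mm → S
Ciprofloxacin 256 μg/mL: ≥ 0.5 μg/mL — Resistant
Ceftazidime (64 μg/mL) ≥ 32 μg/mL ⇒ Resistant
Piperacillin-tazobactam: 14 mm is ≤ 17 mm — Resistant
Tigecycline 8 μg/mL: ≥ 0.25 μg/mL — Resistant

S, R, I, S, R, R, R, R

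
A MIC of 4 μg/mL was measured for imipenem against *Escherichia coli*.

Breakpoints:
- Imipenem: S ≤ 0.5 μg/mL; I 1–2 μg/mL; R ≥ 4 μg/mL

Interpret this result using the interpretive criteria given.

Imipenem: 4 μg/mL is ≥ 4 μg/mL — Resistant

Resistant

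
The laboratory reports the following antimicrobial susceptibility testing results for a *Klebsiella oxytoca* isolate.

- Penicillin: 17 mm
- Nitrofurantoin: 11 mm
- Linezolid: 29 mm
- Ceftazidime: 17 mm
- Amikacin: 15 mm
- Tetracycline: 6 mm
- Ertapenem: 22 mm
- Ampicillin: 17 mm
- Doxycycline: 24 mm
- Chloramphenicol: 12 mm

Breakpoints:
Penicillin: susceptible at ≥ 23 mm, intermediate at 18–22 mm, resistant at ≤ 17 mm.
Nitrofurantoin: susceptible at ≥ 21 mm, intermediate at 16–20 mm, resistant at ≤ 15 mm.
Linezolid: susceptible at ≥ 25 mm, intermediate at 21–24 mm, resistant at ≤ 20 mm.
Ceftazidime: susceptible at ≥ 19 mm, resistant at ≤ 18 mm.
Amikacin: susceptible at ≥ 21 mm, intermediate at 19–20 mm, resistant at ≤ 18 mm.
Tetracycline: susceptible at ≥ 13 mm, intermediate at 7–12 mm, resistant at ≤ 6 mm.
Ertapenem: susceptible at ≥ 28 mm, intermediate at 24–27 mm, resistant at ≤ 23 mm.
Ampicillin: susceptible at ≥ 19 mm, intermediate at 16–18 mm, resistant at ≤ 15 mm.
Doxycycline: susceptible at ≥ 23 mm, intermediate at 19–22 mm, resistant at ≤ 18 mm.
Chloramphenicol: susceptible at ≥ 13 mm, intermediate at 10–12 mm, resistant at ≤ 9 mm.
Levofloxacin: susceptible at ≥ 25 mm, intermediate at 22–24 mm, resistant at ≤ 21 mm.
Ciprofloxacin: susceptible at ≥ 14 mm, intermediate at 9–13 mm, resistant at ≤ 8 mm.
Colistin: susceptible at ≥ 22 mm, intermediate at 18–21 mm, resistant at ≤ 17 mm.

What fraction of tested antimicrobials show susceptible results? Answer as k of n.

Penicillin (17 mm) ≤ 17 mm → R
Nitrofurantoin (11 mm) ≤ 15 mm → R
Linezolid (29 mm) ≥ 25 mm — susceptible
Ceftazidime 17 mm: ≤ 18 mm ⇒ Resistant
Amikacin: 15 mm is ≤ 18 mm — R
Tetracycline (6 mm) ≤ 6 mm → Resistant
Ertapenem (22 mm) ≤ 23 mm — R
Ampicillin (17 mm) in 16–18 mm — I
Doxycycline (24 mm) ≥ 23 mm ⇒ Susceptible
Chloramphenicol (12 mm) in 10–12 mm ⇒ intermediate
Susceptible: 2/10

2 of 10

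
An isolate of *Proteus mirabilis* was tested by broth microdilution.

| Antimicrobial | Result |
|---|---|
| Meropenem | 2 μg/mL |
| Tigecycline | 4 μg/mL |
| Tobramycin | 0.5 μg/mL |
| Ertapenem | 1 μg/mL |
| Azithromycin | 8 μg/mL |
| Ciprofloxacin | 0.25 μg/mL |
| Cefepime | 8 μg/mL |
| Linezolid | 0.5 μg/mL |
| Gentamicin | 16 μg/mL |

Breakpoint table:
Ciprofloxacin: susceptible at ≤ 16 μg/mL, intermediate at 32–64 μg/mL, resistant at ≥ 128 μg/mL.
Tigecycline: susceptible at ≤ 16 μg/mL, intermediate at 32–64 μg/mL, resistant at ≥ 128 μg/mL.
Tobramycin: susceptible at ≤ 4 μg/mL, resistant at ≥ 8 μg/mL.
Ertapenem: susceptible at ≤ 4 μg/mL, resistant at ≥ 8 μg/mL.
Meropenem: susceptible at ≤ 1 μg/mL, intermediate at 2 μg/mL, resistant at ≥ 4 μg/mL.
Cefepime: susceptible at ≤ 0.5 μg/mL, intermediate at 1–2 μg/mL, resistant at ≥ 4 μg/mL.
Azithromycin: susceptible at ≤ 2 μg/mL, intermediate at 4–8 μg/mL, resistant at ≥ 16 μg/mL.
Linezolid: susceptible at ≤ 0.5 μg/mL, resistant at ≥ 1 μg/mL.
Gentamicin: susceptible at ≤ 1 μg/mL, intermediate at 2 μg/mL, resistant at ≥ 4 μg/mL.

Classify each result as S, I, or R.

I, S, S, S, I, S, R, S, R

Meropenem 2 μg/mL: = 2 μg/mL — I
Tigecycline (4 μg/mL) ≤ 16 μg/mL ⇒ susceptible
Tobramycin 0.5 μg/mL: ≤ 4 μg/mL ⇒ S
Ertapenem: 1 μg/mL is ≤ 4 μg/mL ⇒ susceptible
Azithromycin (8 μg/mL) in 4–8 μg/mL — I
Ciprofloxacin 0.25 μg/mL: ≤ 16 μg/mL ⇒ susceptible
Cefepime: 8 μg/mL is ≥ 4 μg/mL → resistant
Linezolid (0.5 μg/mL) ≤ 0.5 μg/mL ⇒ Susceptible
Gentamicin (16 μg/mL) ≥ 4 μg/mL ⇒ R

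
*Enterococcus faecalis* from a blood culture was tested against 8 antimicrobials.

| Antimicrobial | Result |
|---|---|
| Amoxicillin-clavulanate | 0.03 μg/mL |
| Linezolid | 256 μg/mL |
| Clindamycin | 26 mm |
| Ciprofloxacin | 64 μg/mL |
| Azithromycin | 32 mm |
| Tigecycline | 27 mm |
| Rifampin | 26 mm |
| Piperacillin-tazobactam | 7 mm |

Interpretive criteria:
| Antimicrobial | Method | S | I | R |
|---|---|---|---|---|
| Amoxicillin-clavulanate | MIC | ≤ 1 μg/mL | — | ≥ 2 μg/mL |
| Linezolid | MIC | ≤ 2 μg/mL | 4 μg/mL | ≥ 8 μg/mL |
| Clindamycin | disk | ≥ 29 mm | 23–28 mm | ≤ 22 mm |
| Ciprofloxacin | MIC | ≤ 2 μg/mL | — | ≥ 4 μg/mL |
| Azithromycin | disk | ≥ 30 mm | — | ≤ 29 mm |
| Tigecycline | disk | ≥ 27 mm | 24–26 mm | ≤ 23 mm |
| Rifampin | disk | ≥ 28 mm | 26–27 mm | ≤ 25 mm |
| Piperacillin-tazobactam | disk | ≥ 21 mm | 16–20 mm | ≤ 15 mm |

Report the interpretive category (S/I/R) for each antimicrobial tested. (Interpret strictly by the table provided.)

S, R, I, R, S, S, I, R

Amoxicillin-clavulanate: 0.03 μg/mL is ≤ 1 μg/mL → susceptible
Linezolid 256 μg/mL: ≥ 8 μg/mL ⇒ resistant
Clindamycin 26 mm: in 23–28 mm — intermediate
Ciprofloxacin (64 μg/mL) ≥ 4 μg/mL — resistant
Azithromycin 32 mm: ≥ 30 mm → S
Tigecycline (27 mm) ≥ 27 mm ⇒ S
Rifampin 26 mm: in 26–27 mm → I
Piperacillin-tazobactam 7 mm: ≤ 15 mm → Resistant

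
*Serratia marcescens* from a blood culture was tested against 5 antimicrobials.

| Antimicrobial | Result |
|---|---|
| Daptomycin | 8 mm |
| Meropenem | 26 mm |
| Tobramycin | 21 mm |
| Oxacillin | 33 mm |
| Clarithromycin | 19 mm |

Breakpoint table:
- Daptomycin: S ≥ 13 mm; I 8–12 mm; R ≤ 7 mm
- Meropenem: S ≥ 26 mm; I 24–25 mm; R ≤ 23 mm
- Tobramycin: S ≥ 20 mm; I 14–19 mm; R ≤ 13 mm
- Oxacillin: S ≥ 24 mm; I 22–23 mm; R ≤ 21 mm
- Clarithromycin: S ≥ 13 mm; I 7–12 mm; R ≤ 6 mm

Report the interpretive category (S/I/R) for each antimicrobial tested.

Daptomycin: 8 mm is in 8–12 mm ⇒ Intermediate
Meropenem 26 mm: ≥ 26 mm — S
Tobramycin (21 mm) ≥ 20 mm ⇒ susceptible
Oxacillin: 33 mm is ≥ 24 mm — S
Clarithromycin 19 mm: ≥ 13 mm → susceptible

I, S, S, S, S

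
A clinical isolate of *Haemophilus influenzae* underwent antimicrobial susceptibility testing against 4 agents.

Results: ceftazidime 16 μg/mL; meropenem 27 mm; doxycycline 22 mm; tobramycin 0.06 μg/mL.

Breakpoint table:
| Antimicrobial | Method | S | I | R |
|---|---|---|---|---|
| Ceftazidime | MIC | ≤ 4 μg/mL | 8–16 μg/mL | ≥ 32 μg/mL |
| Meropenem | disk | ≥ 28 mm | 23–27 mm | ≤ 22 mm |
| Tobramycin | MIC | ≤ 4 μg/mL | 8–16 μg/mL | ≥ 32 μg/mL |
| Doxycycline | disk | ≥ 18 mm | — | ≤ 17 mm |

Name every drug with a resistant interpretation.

none

Ceftazidime (16 μg/mL) in 8–16 μg/mL ⇒ I
Meropenem 27 mm: in 23–27 mm → I
Doxycycline (22 mm) ≥ 18 mm → S
Tobramycin: 0.06 μg/mL is ≤ 4 μg/mL — susceptible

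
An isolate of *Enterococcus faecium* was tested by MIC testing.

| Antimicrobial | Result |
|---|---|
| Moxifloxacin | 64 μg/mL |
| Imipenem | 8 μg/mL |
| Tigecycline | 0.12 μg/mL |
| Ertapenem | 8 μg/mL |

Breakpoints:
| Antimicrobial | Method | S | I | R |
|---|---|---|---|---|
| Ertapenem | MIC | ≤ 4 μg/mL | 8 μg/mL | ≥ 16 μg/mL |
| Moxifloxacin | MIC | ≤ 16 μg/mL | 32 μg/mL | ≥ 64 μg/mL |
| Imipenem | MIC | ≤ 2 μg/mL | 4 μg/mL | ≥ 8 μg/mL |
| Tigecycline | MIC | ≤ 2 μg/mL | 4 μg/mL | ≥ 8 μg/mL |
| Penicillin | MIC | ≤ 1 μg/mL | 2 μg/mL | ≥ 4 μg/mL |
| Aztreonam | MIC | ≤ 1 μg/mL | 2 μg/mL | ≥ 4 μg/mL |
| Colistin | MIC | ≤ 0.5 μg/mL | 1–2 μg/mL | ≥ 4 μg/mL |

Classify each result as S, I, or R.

R, R, S, I

Moxifloxacin: 64 μg/mL is ≥ 64 μg/mL ⇒ R
Imipenem 8 μg/mL: ≥ 8 μg/mL ⇒ R
Tigecycline: 0.12 μg/mL is ≤ 2 μg/mL → susceptible
Ertapenem 8 μg/mL: = 8 μg/mL ⇒ intermediate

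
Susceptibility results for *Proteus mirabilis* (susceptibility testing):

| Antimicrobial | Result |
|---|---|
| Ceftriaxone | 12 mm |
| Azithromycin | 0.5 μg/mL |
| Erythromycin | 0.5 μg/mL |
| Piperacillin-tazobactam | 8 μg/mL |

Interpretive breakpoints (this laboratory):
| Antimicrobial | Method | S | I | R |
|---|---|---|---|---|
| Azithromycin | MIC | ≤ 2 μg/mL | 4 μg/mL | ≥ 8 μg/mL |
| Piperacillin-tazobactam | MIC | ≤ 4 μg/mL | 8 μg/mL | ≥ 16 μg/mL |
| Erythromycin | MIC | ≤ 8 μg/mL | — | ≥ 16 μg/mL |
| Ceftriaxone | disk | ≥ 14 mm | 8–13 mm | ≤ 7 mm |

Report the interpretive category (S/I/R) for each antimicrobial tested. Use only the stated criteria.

Ceftriaxone: 12 mm is in 8–13 mm — I
Azithromycin 0.5 μg/mL: ≤ 2 μg/mL — S
Erythromycin 0.5 μg/mL: ≤ 8 μg/mL → Susceptible
Piperacillin-tazobactam (8 μg/mL) = 8 μg/mL ⇒ intermediate

I, S, S, I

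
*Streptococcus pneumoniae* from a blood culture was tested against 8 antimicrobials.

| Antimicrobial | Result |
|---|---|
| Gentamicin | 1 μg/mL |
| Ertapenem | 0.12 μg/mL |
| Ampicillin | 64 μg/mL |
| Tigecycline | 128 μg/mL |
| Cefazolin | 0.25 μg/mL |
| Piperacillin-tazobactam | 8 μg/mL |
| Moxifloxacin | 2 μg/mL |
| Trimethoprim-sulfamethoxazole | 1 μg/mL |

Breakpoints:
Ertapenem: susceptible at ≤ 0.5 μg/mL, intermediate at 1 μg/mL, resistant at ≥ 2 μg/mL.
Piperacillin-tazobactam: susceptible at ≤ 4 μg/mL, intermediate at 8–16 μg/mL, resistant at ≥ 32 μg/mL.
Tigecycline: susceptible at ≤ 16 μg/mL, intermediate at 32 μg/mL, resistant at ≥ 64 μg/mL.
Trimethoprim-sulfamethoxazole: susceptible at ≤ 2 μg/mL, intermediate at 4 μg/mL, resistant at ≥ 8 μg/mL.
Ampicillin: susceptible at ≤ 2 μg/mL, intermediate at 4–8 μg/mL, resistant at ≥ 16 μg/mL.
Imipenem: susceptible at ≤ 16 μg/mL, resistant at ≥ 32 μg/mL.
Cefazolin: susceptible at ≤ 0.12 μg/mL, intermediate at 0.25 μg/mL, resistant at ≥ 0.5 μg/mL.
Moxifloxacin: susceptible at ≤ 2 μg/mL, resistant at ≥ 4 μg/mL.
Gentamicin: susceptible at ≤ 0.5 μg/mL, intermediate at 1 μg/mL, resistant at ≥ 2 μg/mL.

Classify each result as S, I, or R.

Gentamicin 1 μg/mL: = 1 μg/mL — intermediate
Ertapenem (0.12 μg/mL) ≤ 0.5 μg/mL — Susceptible
Ampicillin 64 μg/mL: ≥ 16 μg/mL → resistant
Tigecycline: 128 μg/mL is ≥ 64 μg/mL → resistant
Cefazolin 0.25 μg/mL: = 0.25 μg/mL → I
Piperacillin-tazobactam (8 μg/mL) in 8–16 μg/mL ⇒ Intermediate
Moxifloxacin (2 μg/mL) ≤ 2 μg/mL ⇒ S
Trimethoprim-sulfamethoxazole (1 μg/mL) ≤ 2 μg/mL — Susceptible

I, S, R, R, I, I, S, S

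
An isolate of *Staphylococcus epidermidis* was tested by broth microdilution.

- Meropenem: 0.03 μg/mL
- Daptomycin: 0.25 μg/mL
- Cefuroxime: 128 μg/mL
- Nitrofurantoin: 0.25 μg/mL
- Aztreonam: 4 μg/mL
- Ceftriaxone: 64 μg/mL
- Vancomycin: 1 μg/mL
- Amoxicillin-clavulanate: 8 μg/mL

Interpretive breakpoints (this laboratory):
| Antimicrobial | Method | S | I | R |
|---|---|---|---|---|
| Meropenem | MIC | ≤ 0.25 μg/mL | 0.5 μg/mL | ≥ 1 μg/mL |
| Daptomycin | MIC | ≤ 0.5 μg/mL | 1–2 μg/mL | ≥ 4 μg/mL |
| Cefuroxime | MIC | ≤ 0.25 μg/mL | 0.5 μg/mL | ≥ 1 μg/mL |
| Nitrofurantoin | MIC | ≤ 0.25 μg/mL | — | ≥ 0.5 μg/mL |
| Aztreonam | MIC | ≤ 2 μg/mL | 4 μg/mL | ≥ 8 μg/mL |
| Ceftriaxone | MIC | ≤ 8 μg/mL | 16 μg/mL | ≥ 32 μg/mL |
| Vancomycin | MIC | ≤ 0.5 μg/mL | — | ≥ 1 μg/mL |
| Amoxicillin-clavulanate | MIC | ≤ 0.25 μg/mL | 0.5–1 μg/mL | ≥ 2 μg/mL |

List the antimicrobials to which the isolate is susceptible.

Meropenem (0.03 μg/mL) ≤ 0.25 μg/mL — susceptible
Daptomycin (0.25 μg/mL) ≤ 0.5 μg/mL ⇒ Susceptible
Cefuroxime (128 μg/mL) ≥ 1 μg/mL — resistant
Nitrofurantoin 0.25 μg/mL: ≤ 0.25 μg/mL ⇒ susceptible
Aztreonam: 4 μg/mL is = 4 μg/mL ⇒ intermediate
Ceftriaxone 64 μg/mL: ≥ 32 μg/mL — R
Vancomycin (1 μg/mL) ≥ 1 μg/mL → resistant
Amoxicillin-clavulanate (8 μg/mL) ≥ 2 μg/mL → resistant

meropenem, daptomycin, nitrofurantoin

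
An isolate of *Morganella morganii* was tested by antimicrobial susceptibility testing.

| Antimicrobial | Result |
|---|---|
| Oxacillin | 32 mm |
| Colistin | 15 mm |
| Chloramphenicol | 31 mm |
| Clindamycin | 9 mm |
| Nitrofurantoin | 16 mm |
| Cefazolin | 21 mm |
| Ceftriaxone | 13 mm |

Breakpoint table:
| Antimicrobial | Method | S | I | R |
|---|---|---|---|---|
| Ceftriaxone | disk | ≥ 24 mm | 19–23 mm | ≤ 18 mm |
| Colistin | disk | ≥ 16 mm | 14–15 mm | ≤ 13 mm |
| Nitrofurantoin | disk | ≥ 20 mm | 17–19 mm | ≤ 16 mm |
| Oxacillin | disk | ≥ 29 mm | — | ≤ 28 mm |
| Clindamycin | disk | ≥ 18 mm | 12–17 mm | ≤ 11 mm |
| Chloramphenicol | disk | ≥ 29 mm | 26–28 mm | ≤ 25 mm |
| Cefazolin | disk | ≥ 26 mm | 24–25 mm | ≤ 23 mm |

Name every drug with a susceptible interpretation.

Oxacillin (32 mm) ≥ 29 mm ⇒ Susceptible
Colistin (15 mm) in 14–15 mm — I
Chloramphenicol: 31 mm is ≥ 29 mm — S
Clindamycin 9 mm: ≤ 11 mm ⇒ resistant
Nitrofurantoin (16 mm) ≤ 16 mm → Resistant
Cefazolin (21 mm) ≤ 23 mm ⇒ R
Ceftriaxone: 13 mm is ≤ 18 mm ⇒ resistant

oxacillin, chloramphenicol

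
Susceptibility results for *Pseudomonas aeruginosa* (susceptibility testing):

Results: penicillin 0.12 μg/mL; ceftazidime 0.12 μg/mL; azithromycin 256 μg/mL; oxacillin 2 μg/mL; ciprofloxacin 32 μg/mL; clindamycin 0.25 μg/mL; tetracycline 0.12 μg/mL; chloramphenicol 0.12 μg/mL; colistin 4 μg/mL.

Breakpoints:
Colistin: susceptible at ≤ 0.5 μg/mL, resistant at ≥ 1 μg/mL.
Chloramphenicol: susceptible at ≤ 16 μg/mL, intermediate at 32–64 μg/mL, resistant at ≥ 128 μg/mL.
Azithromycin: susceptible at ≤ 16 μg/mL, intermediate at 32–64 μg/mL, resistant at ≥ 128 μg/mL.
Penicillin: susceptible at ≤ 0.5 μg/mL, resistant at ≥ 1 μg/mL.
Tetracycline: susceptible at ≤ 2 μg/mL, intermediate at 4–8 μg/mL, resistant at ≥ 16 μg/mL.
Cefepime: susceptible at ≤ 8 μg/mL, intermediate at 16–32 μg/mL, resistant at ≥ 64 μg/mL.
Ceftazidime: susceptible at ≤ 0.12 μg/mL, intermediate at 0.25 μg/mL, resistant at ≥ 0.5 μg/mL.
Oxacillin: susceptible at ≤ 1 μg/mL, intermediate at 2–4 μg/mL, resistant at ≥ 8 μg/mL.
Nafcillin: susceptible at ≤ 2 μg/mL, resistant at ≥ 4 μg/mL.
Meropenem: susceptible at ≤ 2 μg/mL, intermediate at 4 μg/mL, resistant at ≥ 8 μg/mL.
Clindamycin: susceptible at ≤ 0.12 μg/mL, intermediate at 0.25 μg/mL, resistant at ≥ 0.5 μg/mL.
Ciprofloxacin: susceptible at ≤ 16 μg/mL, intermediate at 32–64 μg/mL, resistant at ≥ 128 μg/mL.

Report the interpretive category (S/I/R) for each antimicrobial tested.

Penicillin: 0.12 μg/mL is ≤ 0.5 μg/mL → susceptible
Ceftazidime (0.12 μg/mL) ≤ 0.12 μg/mL ⇒ Susceptible
Azithromycin (256 μg/mL) ≥ 128 μg/mL → R
Oxacillin 2 μg/mL: in 2–4 μg/mL ⇒ intermediate
Ciprofloxacin 32 μg/mL: in 32–64 μg/mL → intermediate
Clindamycin: 0.25 μg/mL is = 0.25 μg/mL ⇒ I
Tetracycline 0.12 μg/mL: ≤ 2 μg/mL → Susceptible
Chloramphenicol (0.12 μg/mL) ≤ 16 μg/mL ⇒ S
Colistin 4 μg/mL: ≥ 1 μg/mL ⇒ Resistant

S, S, R, I, I, I, S, S, R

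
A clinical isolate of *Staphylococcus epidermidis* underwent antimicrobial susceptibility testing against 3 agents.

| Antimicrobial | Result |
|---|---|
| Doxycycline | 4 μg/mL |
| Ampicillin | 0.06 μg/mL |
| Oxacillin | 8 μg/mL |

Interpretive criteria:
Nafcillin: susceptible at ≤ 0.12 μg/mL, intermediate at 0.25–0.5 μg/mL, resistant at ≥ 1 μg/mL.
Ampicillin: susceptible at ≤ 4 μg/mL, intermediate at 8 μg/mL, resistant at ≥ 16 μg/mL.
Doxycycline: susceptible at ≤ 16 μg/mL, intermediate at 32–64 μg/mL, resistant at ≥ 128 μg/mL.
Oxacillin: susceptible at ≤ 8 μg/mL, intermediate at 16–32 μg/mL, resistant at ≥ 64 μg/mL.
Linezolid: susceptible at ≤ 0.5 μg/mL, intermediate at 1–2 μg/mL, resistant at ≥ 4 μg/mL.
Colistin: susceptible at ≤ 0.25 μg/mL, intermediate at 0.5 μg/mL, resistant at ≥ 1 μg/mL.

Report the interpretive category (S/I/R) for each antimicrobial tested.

S, S, S

Doxycycline (4 μg/mL) ≤ 16 μg/mL — Susceptible
Ampicillin (0.06 μg/mL) ≤ 4 μg/mL — Susceptible
Oxacillin 8 μg/mL: ≤ 8 μg/mL → susceptible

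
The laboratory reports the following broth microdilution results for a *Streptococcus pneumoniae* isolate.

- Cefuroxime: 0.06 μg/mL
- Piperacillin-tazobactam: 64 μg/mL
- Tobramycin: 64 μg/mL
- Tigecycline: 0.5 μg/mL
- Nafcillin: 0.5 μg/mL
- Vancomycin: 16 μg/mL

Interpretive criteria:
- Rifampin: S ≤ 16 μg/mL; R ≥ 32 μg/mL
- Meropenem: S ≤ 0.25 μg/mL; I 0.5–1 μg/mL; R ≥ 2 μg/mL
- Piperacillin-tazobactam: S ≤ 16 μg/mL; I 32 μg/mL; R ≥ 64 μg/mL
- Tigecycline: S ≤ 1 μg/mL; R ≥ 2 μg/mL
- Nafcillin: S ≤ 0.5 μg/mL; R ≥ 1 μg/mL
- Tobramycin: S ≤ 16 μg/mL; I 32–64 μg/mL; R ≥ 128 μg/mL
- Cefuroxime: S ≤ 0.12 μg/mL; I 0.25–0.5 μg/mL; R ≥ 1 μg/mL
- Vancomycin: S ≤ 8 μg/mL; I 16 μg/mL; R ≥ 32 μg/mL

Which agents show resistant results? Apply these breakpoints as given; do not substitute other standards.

piperacillin-tazobactam

Cefuroxime: 0.06 μg/mL is ≤ 0.12 μg/mL — S
Piperacillin-tazobactam (64 μg/mL) ≥ 64 μg/mL — Resistant
Tobramycin (64 μg/mL) in 32–64 μg/mL → Intermediate
Tigecycline: 0.5 μg/mL is ≤ 1 μg/mL → susceptible
Nafcillin 0.5 μg/mL: ≤ 0.5 μg/mL — susceptible
Vancomycin: 16 μg/mL is = 16 μg/mL — I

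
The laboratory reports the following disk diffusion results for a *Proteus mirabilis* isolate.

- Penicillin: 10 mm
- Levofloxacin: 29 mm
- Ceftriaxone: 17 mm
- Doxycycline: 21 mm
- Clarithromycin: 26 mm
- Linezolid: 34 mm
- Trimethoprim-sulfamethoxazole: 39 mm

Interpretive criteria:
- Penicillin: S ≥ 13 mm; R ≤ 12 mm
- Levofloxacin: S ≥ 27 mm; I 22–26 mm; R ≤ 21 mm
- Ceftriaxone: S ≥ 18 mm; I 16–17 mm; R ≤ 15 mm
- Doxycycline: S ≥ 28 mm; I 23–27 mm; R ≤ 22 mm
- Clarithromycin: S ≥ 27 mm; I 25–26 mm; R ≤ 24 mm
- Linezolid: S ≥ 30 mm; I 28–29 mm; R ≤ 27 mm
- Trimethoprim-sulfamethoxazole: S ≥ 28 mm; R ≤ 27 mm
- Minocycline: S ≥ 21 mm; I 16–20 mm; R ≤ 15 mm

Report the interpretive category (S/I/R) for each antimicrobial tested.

Penicillin: 10 mm is ≤ 12 mm ⇒ R
Levofloxacin 29 mm: ≥ 27 mm → susceptible
Ceftriaxone 17 mm: in 16–17 mm → intermediate
Doxycycline 21 mm: ≤ 22 mm ⇒ R
Clarithromycin 26 mm: in 25–26 mm → I
Linezolid: 34 mm is ≥ 30 mm — Susceptible
Trimethoprim-sulfamethoxazole: 39 mm is ≥ 28 mm — Susceptible

R, S, I, R, I, S, S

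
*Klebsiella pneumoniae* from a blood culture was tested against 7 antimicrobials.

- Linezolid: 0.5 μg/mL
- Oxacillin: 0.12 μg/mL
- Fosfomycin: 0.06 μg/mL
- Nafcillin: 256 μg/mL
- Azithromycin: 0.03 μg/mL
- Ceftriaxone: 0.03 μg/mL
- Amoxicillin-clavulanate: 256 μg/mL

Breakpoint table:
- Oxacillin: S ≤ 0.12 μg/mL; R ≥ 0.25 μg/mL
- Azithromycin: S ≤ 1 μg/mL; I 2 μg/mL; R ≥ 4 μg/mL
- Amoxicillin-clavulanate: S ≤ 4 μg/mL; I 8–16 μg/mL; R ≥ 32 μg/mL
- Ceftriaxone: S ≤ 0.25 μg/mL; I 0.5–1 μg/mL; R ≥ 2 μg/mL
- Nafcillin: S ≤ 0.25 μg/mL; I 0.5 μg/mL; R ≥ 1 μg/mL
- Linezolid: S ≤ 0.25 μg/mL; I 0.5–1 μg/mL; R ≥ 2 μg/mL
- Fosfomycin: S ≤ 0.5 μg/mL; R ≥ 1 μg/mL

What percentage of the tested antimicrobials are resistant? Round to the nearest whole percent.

Linezolid: 0.5 μg/mL is in 0.5–1 μg/mL → intermediate
Oxacillin 0.12 μg/mL: ≤ 0.12 μg/mL ⇒ S
Fosfomycin: 0.06 μg/mL is ≤ 0.5 μg/mL ⇒ Susceptible
Nafcillin: 256 μg/mL is ≥ 1 μg/mL — R
Azithromycin: 0.03 μg/mL is ≤ 1 μg/mL ⇒ S
Ceftriaxone: 0.03 μg/mL is ≤ 0.25 μg/mL → Susceptible
Amoxicillin-clavulanate: 256 μg/mL is ≥ 32 μg/mL ⇒ Resistant
Resistant: 2/7

29%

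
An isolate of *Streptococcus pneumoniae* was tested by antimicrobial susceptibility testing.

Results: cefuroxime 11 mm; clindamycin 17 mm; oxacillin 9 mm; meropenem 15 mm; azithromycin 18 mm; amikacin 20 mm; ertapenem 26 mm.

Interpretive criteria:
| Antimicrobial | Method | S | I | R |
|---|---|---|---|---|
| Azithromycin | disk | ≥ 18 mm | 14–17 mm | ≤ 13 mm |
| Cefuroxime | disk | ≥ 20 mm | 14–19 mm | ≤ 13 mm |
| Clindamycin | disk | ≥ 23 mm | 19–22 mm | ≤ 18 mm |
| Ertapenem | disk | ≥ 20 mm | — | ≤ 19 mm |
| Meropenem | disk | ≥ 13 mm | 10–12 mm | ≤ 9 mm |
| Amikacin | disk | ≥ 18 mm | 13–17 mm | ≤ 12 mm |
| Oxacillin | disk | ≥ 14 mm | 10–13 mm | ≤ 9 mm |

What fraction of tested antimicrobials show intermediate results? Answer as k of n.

Cefuroxime (11 mm) ≤ 13 mm — Resistant
Clindamycin: 17 mm is ≤ 18 mm — Resistant
Oxacillin: 9 mm is ≤ 9 mm — Resistant
Meropenem (15 mm) ≥ 13 mm ⇒ susceptible
Azithromycin (18 mm) ≥ 18 mm ⇒ S
Amikacin (20 mm) ≥ 18 mm ⇒ S
Ertapenem (26 mm) ≥ 20 mm → S
Intermediate: 0/7

0 of 7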